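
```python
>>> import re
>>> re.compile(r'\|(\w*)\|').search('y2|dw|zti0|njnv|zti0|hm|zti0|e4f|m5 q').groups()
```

The match spans [2:6] → '|dw|'.
Captured: group 1 = 'dw'.

('dw',)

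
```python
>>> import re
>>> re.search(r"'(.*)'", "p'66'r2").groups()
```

('66',)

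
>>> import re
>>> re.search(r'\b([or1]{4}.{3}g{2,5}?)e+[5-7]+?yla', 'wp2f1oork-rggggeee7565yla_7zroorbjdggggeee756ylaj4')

None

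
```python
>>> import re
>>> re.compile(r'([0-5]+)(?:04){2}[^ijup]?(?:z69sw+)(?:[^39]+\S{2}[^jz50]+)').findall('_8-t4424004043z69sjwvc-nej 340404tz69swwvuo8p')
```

['34']

The pattern matches one or more of a character in [0-5] (captured); then the literal '04' repeated 2 times, then optionally any character except [ijup]; then the literal 'z', then the literal '69s', then one or more of the literal 'w' (non-capturing group); then one or more of any character except [39], then exactly 2 of a non-whitespace character, then one or more of any character except [jz50] (non-capturing group).
Walking the string: at [27:45] match '340404tz69swwvuo8p', group 1 = '34'.
`findall` collects group 1 from the one match (1 total).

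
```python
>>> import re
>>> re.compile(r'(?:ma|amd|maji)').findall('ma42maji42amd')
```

['ma', 'ma', 'amd']

`|` is ordered: at each position the engine commits to the first alternative that works.
Matches: at [0:2] → 'ma'; at [4:6] → 'ma'; at [10:13] → 'amd'.
With no groups in the pattern, `findall` gives back each whole match — 3 here.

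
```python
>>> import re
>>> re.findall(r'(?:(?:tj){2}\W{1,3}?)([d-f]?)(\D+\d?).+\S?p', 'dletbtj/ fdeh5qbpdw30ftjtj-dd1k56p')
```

[('d', 'd1')]

This matches the literal 'tj' repeated 2 times, then 1 to 3 of a non-word character (lazy) (non-capturing group); then optionally a character in [d-f] (captured); then one or more of a non-digit, then optionally a digit (captured); then one or more of any character, then optionally a non-whitespace character, then the literal 'p'.
2 groups means the one result is a tuple of 2 captured strings — 1 here.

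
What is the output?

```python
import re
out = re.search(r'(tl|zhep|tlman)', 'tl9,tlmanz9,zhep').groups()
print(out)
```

('tl',)

Unlike `match`, `search` isn't anchored — it looks for the pattern anywhere in the string.
The match spans [0:2] → 'tl'.
Captured: group 1 = 'tl'.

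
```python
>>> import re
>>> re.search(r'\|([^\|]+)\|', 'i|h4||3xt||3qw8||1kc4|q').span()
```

`re.search` tries every starting position until one works.
The match spans [1:5] → '|h4|'.
Captured: group 1 = 'h4'.

(1, 5)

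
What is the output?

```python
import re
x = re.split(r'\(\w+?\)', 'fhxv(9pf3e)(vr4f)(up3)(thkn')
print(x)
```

['fhxv', '', '', '(thkn']

Matches to split on: at [4:11] → '(9pf3e)'; at [11:17] → '(vr4f)'; at [17:22] → '(up3)'.
Each match becomes a cut point; 4 segments remain.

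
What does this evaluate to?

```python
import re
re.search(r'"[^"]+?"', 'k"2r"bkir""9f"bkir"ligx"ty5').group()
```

`re.search` scans for the first position where the pattern succeeds.
The match spans [1:5] → '"2r"'.

'"2r"'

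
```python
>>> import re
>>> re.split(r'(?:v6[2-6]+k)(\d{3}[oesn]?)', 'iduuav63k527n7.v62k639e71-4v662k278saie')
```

['iduua', '527n', '7.', '639e', '71-4', '278s', 'aie']

`re.split` interleaves the captured-group text with the surrounding fragments.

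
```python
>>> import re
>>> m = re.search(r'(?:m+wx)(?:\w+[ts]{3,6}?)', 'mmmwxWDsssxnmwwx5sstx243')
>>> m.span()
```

(0, 20)

This matches one or more of a literal 'm', then the literal 'wx' (non-capturing group); then one or more of a word character, then 3 to 6 of one of [ts] (lazy) (non-capturing group).
`re.search` scans for the first position where the pattern succeeds.
The match spans [0:20] → 'mmmwxWDsssxnmwwx5sst'.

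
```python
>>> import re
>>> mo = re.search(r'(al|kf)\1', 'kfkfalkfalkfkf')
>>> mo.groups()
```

('kf',)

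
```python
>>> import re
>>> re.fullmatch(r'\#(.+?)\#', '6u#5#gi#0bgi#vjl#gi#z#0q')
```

None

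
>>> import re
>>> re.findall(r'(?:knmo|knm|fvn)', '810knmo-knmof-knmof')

['knmo', 'knmo', 'knmo']

Branches in `(...|...)` are attempted left-to-right; the first branch that allows the whole pattern to succeed is taken.
Scanning left to right: at [3:7] → 'knmo'; at [8:12] → 'knmo'; at [14:18] → 'knmo'.
`findall` yields the raw match text (3 of them) because the pattern has no groups.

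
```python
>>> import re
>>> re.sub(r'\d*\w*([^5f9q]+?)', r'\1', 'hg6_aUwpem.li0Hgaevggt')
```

The pattern matches zero or more of a digit, then zero or more of a word character; then one or more of any character except [5f9q] (lazy) (captured).
Matches: at [0:11] → 'hg6_aUwpem.'; at [11:22] → 'li0Hgaevggt'.
Each match is replaced using the text its own group 1 captured.

'.t'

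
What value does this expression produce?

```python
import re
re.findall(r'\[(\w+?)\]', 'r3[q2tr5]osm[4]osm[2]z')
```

Because there's exactly one group, `findall` drops the full match and keeps group 1 from each hit.

['q2tr5', '4', '2']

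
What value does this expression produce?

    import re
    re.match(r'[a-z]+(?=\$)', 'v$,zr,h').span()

(0, 1)

Lookahead/lookbehind check context without consuming it, so the matched span excludes the asserted characters.
`re.match` won't scan ahead — the pattern has to work from the very first character.
The match spans [0:1] → 'v'.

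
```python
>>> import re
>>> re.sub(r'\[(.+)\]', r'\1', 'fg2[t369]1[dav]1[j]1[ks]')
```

'fg2t369]1[dav]1[j]1[ks'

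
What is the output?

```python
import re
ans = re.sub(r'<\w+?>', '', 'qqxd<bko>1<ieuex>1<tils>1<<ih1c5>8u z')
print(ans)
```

Every occurrence is swapped for ''.

qqxd111<8u z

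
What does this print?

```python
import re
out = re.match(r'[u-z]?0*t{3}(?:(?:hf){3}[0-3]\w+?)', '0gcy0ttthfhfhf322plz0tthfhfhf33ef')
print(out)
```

`re.match` only tries the pattern at the start of the string.
Here the string doesn't start with a match, so the call returns None.

None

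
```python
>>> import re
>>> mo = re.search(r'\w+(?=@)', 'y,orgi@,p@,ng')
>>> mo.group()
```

Because the assertion is zero-width, the text it checks is not consumed and won't appear in the result.
Unlike `match`, `search` isn't anchored — it looks for the pattern anywhere in the string.
The match spans [2:6] → 'orgi'.

'orgi'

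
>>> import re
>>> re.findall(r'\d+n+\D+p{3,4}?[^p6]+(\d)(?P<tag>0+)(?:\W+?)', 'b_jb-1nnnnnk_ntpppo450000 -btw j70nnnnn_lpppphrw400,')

[('0', '0'), ('0', '0')]

This matches one or more of a digit, then one or more of the literal 'n'; then one or more of a non-digit, then 3 to 4 of a literal 'p' (lazy), then one or more of any character except [p6]; then a digit (captured); then one or more of a literal '0' (captured as 'tag'); then one or more of a non-word character (lazy) (non-capturing group).
Walking the string: at [5:26] match '1nnnnnk_ntpppo450000 ', groups = ('0', '0'); at [32:52] match '70nnnnn_lpppphrw400,', groups = ('0', '0').
`findall` packs the 2 group values into a tuple for every match.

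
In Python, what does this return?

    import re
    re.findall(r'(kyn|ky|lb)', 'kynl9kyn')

Branches in `(...|...)` are attempted left-to-right; the first branch that allows the whole pattern to succeed is taken.
`findall` collects group 1 from each match (2 total).

['kyn', 'kyn']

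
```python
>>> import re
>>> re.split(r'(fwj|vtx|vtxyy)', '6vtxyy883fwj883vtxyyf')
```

['6', 'vtx', 'yy883', 'fwj', '883', 'vtx', 'yyf']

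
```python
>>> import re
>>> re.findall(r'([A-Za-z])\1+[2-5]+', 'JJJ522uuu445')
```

['J', 'u']

The backreference `\1` re-matches whatever the first group consumed, character for character.
Scanning left to right: at [0:6] match 'JJJ522', group 1 = 'J'; at [6:12] match 'uuu445', group 1 = 'u'.
Because there's exactly one group, `findall` drops the full match and keeps group 1 from each hit.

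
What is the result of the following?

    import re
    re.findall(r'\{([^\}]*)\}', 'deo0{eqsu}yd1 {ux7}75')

['eqsu', 'ux7']

Walking the string: at [4:10] match '{eqsu}', group 1 = 'eqsu'; at [14:19] match '{ux7}', group 1 = 'ux7'.
Because there's exactly one group, `findall` drops the full match and keeps group 1 from each hit.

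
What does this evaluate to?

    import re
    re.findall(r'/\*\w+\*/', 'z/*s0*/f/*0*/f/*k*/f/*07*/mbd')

Scanning left to right: at [1:7] → '/*s0*/'; at [8:13] → '/*0*/'; at [14:19] → '/*k*/'; at [20:26] → '/*07*/'.
No capturing groups, so `findall` returns the 4 full match strings.

['/*s0*/', '/*0*/', '/*k*/', '/*07*/']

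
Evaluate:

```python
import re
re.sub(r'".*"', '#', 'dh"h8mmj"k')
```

'dh#k'

Matches: at [2:9] → '"h8mmj"'.
Every occurrence is swapped for '#'.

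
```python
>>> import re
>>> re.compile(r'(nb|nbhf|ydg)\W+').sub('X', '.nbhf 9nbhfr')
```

'.X9nbhfr'

Matches: at [1:6] → 'nbhf '.
Every occurrence is swapped for 'X'.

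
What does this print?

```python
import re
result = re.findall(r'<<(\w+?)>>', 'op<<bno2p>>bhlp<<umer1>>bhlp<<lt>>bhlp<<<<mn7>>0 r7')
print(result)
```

['bno2p', 'umer1', 'lt', 'mn7']

One capturing group, so `findall` returns just the captured substring from each match — 4 in all.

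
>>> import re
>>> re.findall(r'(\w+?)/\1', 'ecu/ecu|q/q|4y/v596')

['ecu', 'q']

The backreference `\1` re-matches whatever the first group consumed, character for character.
One capturing group, so `findall` returns just the captured substring from each match — 2 in all.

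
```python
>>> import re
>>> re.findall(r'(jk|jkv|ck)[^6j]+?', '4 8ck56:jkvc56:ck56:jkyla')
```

['ck', 'jk', 'ck', 'jk']

`|` is ordered: at each position the engine commits to the first alternative that works.
Matches: at [3:6] match 'ck5', group 1 = 'ck'; at [8:11] match 'jkv', group 1 = 'jk'; at [15:18] match 'ck5', group 1 = 'ck'; at [20:23] match 'jky', group 1 = 'jk'.
With a single group, `findall` returns only what that group captured — 4 items.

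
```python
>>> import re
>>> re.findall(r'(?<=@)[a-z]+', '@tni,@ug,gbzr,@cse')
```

['tni', 'ug', 'cse']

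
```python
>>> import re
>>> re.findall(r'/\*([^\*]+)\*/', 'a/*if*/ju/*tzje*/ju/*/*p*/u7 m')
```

With a single group, `findall` returns only what that group captured — 3 items.

['if', 'tzje', 'p']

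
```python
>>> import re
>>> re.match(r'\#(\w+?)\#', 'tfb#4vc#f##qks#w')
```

With `match`, the pattern is implicitly anchored at the beginning.
Here the string doesn't start with a match, so the call returns None.

None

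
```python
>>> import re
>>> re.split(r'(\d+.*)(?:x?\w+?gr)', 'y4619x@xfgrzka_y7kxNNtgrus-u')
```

Pattern: one or more of a digit, then zero or more of any character (captured); then optionally the literal 'x', then one or more of a word character (lazy), then the literal 'gr' (non-capturing group).
Matches to split on: at [1:24] → '4619x@xfgrzka_y7kxNNtgr'.
`re.split` interleaves the captured-group text with the surrounding fragments.

['y', '4619x@xfgrzka_y7kxNN', 'us-u']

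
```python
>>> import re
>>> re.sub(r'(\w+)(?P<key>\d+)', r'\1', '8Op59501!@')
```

'8Op5950!@'

The pattern matches one or more of a word character (captured); then one or more of a digit (captured as 'key').
Matches: at [0:8] → '8Op59501'.
The replacement refers to a captured group, so each match is rewritten using its own captured text.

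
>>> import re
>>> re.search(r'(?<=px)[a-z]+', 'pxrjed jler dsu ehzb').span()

Lookahead/lookbehind check context without consuming it, so the matched span excludes the asserted characters.
`re.search` tries every starting position until one works.
The match spans [2:6] → 'rjed'.

(2, 6)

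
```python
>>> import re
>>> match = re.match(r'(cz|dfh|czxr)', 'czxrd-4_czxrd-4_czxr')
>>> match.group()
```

`re.match` only tries the pattern at the start of the string.
The match spans [0:2] → 'cz'.

'cz'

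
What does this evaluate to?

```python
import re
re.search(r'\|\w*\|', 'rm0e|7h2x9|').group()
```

'|7h2x9|'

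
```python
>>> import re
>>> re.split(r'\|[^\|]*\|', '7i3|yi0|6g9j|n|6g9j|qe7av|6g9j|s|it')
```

Matches to split on: at [3:8] → '|yi0|'; at [12:15] → '|n|'; at [19:26] → '|qe7av|'; at [30:33] → '|s|'.
`split` removes every match and returns the 5 fragments in between.

['7i3', '6g9j', '6g9j', '6g9j', 'it']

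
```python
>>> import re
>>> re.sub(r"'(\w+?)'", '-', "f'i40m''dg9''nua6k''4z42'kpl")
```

Matches: at [1:7] → "'i40m'"; at [7:12] → "'dg9'"; at [12:19] → "'nua6k'"; at [19:25] → "'4z42'".
Each match is replaced by '-'.

'f----kpl'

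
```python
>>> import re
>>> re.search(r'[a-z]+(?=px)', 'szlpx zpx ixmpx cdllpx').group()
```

Lookahead/lookbehind check context without consuming it, so the matched span excludes the asserted characters.
The match spans [0:3] → 'szl'.

'szl'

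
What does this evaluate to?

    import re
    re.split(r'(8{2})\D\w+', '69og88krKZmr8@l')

With a capturing group present, the delimiter's captured portion is kept in the result list.

['69og', '88', '@l']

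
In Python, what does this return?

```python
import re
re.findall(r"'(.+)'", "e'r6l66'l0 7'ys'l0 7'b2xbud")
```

["r6l66'l0 7'ys'l0 7"]

Walking the string: at [1:21] match "'r6l66'l0 7'ys'l0 7'", group 1 = "r6l66'l0 7'ys'l0 7".
With a single group, `findall` returns only what that group captured — 1 item.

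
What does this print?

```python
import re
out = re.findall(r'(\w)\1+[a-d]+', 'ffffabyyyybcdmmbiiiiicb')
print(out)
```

After group 1 captures some text, `\1` only succeeds where that same text appears again.
With a single group, `findall` returns only what that group captured — 4 items.

['f', 'y', 'm', 'i']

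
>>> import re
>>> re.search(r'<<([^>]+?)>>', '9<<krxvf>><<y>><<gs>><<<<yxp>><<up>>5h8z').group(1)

'krxvf'

The match spans [1:10] → '<<krxvf>>'.
Captured: group 1 = 'krxvf'.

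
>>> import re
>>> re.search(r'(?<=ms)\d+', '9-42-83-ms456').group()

Because the assertion is zero-width, the text it checks is not consumed and won't appear in the result.
The match spans [10:13] → '456'.

'456'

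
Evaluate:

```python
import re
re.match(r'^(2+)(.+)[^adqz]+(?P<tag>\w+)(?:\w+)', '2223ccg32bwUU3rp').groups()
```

This matches anchored at the start of the string; then one or more of a literal '2' (captured); then one or more of any character (captured); then one or more of any character except [adqz]; then one or more of a word character (captured as 'tag'); then one or more of a word character (non-capturing group).
`re.match` won't scan ahead — the pattern has to work from the very first character.
The match spans [0:16] → '2223ccg32bwUU3rp'.
Captured: group 1 = '222', group 2 = '3ccg32bwUU', group 3 = 'r'.

('222', '3ccg32bwUU', 'r')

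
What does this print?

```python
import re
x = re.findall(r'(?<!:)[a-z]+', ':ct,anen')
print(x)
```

A negative assertion filters positions out without eating any characters.
Scanning left to right: at [2:3] → 't'; at [4:8] → 'anen'.
`findall` yields the raw match text (2 of them) because the pattern has no groups.

['t', 'anen']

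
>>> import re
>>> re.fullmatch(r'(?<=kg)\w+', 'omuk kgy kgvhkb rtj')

For `fullmatch`, every character of the input must be accounted for by the pattern.
Here the pattern can't cover the whole string, so the call returns None.

None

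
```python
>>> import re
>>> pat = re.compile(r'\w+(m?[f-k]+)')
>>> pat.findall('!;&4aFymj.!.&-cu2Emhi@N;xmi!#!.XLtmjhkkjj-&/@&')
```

['j', 'i', 'i', 'j']

Because there's exactly one group, `findall` drops the full match and keeps group 1 from each hit.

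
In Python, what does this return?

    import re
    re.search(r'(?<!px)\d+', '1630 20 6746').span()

`(?!…)`/`(?<!…)` only lets a position through if the neighbouring text does NOT match; no characters are consumed.
The match spans [0:4] → '1630'.

(0, 4)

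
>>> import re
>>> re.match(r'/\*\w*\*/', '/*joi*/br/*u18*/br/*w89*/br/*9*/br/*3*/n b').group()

'/*joi*/'

`re.match` only tries the pattern at the start of the string.
The match spans [0:7] → '/*joi*/'.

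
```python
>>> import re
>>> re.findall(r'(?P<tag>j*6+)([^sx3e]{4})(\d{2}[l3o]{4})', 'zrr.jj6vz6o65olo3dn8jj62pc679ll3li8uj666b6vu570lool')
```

Pattern: zero or more of the literal 'j', then one or more of the literal '6' (captured as 'tag'); then exactly 4 of any character except [sx3e] (captured); then exactly 2 of a digit, then exactly 4 of one of [l3o] (captured).
Matches: at [4:17] match 'jj6vz6o65olo3', groups = ('jj6', 'vz6o', '65olo3'); at [20:33] match 'jj62pc679ll3l', groups = ('jj6', '2pc6', '79ll3l').
With 3 capturing groups, `findall` returns a 3-tuple per match.

[('jj6', 'vz6o', '65olo3'), ('jj6', '2pc6', '79ll3l')]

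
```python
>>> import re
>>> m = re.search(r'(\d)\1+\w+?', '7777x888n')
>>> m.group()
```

'7777x'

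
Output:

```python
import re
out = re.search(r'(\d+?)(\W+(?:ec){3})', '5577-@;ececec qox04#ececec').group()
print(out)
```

5577-@;ececec

This matches one or more of a digit (lazy) (captured); then one or more of a non-word character, then the literal 'ec' repeated 3 times (captured).
Unlike `match`, `search` isn't anchored — it looks for the pattern anywhere in the string.
The match spans [0:13] → '5577-@;ececec'.
Captured: group 1 = '5577', group 2 = '-@;ececec'.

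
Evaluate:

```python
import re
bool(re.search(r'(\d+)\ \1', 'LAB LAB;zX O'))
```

After group 1 captures some text, `\1` only succeeds where that same text appears again.
Here nothing in the string fits, so the call returns None, and `bool(None)` is False.

False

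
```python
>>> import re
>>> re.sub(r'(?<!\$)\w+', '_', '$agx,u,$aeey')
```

'$a_,_,$a_'

A negative assertion filters positions out without eating any characters.
`sub` substitutes '_' at each match site.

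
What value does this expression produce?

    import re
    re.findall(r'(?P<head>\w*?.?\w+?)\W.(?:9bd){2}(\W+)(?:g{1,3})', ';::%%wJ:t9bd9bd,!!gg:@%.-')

[('%wJ', ',!!')]

This matches zero or more of a word character (lazy), then optionally any character, then one or more of a word character (lazy) (captured as 'head'); then a non-word character, then any character, then the literal '9bd' repeated 2 times; then one or more of a non-word character (captured); then 1 to 3 of a literal 'g' (non-capturing group).
2 groups means the one result is a tuple of 2 captured strings — 1 here.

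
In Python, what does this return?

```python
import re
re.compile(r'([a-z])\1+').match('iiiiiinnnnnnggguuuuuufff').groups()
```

The match spans [0:6] → 'iiiiii'.
Captured: group 1 = 'i'.

('i',)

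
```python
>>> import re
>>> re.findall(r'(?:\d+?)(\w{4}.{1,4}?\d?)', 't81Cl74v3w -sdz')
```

['1Cl74']

Pattern: one or more of a digit (lazy) (non-capturing group); then exactly 4 of a word character, then 1 to 4 of any character (lazy), then optionally a digit (captured).
A `+?`/`*?`/`{m,n}?` starts at its minimum and grows only as far as needed for what follows to match.
Walking the string: at [1:7] match '81Cl74', group 1 = '1Cl74'.
With a single group, `findall` returns only what that group captured — 1 item.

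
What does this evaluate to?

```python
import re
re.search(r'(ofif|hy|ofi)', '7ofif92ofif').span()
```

Alternation isn't longest-match — the leftmost alternative that fits at this position is chosen.
`re.search` scans for the first position where the pattern succeeds.
The match spans [1:5] → 'ofif'.
Captured: group 1 = 'ofif'.

(1, 5)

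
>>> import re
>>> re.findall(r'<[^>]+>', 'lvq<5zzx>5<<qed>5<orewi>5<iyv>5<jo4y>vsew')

['<5zzx>', '<<qed>', '<orewi>', '<iyv>', '<jo4y>']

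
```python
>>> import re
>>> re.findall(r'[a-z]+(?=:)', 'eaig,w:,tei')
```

['w']

The lookaround is zero-width — it requires the adjacent text to match without consuming it, so the asserted text isn't part of the match.
`findall` yields the raw match text (1 of them) because the pattern has no groups.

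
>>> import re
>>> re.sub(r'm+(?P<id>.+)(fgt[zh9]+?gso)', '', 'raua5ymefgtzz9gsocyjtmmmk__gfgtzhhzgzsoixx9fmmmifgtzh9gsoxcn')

'raua5yxcn'

The pattern matches one or more of a literal 'm'; then one or more of any character (captured as 'id'); then the literal 'fgt', then one or more of one of [zh9] (lazy), then the literal 'gso' (captured).
Matches: at [6:57] → 'mefgtzz9gsocyjtmmmk__gfgtzhhzgzsoixx9fmmmifgtzh9gso'.
Every occurrence is swapped for ''.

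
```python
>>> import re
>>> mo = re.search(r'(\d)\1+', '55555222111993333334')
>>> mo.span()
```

(0, 5)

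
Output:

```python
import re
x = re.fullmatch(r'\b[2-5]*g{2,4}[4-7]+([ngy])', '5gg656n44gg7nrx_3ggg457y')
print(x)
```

For `fullmatch`, every character of the input must be accounted for by the pattern.
Here the string isn't matched end-to-end, so the call returns None.

None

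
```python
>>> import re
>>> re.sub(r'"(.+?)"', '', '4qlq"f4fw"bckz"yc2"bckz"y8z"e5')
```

Because the quantifier is non-greedy, it stops expanding at the earliest point where the rest of the pattern can succeed.
Each match is replaced by ''.

'4qlqbckzbckze5'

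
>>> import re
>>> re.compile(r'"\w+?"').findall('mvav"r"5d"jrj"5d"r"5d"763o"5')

['"r"', '"jrj"', '"r"', '"763o"']

Matches: at [4:7] → '"r"'; at [9:14] → '"jrj"'; at [16:19] → '"r"'; at [21:27] → '"763o"'.
`findall` yields the raw match text (4 of them) because the pattern has no groups.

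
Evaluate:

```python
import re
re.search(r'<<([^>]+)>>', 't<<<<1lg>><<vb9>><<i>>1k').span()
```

(1, 10)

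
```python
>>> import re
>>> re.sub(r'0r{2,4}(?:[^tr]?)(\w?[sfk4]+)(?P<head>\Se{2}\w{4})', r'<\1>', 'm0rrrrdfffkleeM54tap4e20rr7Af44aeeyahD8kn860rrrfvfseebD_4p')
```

'm<fffk>ap4e2<Af44>8kn86<vf>p'

This matches the literal '0', then 2 to 4 of the literal 'r'; then optionally any character except [tr] (non-capturing group); then optionally a word character, then one or more of one of [sfk4] (captured); then a non-whitespace character, then exactly 2 of the literal 'e', then exactly 4 of a word character (captured as 'head').
The replacement refers to a captured group, so each match is rewritten using its own captured text.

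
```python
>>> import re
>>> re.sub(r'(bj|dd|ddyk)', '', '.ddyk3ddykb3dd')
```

'.yk3ykb3'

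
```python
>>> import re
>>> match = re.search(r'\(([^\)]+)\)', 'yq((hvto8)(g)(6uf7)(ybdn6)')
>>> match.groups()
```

('(hvto8',)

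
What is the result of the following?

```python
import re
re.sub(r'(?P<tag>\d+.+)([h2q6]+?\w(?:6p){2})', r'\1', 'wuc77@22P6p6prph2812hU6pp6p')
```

'wuc77@2rph2812hU6pp6p'

Pattern: one or more of a digit, then one or more of any character (captured as 'tag'); then one or more of one of [h2q6] (lazy), then a word character, then the literal '6p' repeated 2 times (captured).
Matches: at [3:13] → '77@22P6p6p'.
The replacement refers to a captured group, so each match is rewritten using its own captured text.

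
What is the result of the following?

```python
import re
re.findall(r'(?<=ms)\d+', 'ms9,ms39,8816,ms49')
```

The positive lookaround only admits positions where the adjacent text matches; those characters stay outside the span.
Scanning left to right: at [2:3] → '9'; at [6:8] → '39'; at [16:18] → '49'.
No capturing groups, so `findall` returns the 3 full match strings.

['9', '39', '49']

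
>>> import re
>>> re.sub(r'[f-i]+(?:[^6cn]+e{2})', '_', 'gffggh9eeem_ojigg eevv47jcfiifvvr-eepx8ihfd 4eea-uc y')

'_vv47jc_a-uc y'

Each match is replaced by '_'.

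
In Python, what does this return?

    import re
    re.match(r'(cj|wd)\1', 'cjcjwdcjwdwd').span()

(0, 4)

The backreference `\1` re-matches whatever the first group consumed, character for character.
`re.match` only tries the pattern at the start of the string.
The match spans [0:4] → 'cjcj'.
Captured: group 1 = 'cj'.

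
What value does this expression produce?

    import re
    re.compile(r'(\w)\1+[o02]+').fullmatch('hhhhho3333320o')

The backreference `\1` re-matches whatever the first group consumed, character for character.
`re.fullmatch` requires the pattern to consume the entire string.
Here the string isn't matched end-to-end, so the call returns None.

None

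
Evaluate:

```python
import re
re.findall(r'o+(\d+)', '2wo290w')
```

The pattern matches one or more of a literal 'o'; then one or more of a digit (captured).
One capturing group, so `findall` returns just the captured substring from the one match — 1 in all.

['290']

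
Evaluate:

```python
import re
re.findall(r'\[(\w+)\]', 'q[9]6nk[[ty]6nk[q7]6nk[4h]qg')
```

Matches: at [1:4] match '[9]', group 1 = '9'; at [8:12] match '[ty]', group 1 = 'ty'; at [15:19] match '[q7]', group 1 = 'q7'; at [22:26] match '[4h]', group 1 = '4h'.
`findall` collects group 1 from each match (4 total).

['9', 'ty', 'q7', '4h']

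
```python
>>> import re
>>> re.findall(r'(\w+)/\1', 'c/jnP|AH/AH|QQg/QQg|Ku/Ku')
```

['AH', 'QQg', 'Ku']

`\1` has to match the exact text group 1 already captured.
Scanning left to right: at [6:11] match 'AH/AH', group 1 = 'AH'; at [12:19] match 'QQg/QQg', group 1 = 'QQg'; at [20:25] match 'Ku/Ku', group 1 = 'Ku'.
Because there's exactly one group, `findall` drops the full match and keeps group 1 from each hit.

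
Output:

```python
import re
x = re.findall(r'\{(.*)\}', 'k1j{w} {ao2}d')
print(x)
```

`findall` collects group 1 from the one match (1 total).

['w} {ao2']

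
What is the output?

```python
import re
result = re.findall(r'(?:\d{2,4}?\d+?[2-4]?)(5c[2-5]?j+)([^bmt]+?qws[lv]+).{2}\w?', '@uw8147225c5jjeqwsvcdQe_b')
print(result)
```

This matches 2 to 4 of a digit (lazy), then one or more of a digit (lazy), then optionally a character in [2-4] (non-capturing group); then the literal '5c', then optionally a character in [2-5], then one or more of a literal 'j' (captured); then one or more of any character except [bmt] (lazy), then the literal 'qws', then one or more of one of [lv] (captured); then exactly 2 of any character, then optionally a word character.
`findall` packs the 2 group values into a tuple for every match.

[('5c5jj', 'eqwsv')]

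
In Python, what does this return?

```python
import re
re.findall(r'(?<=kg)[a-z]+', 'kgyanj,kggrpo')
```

['yanj', 'grpo']

The positive lookaround only admits positions where the adjacent text matches; those characters stay outside the span.
Scanning left to right: at [2:6] → 'yanj'; at [9:13] → 'grpo'.
Since nothing is captured, `findall` lists the 2 matched substrings directly.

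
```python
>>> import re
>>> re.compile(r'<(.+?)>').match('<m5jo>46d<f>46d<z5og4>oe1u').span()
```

`re.match` only tries the pattern at the start of the string.
The match spans [0:6] → '<m5jo>'.
Captured: group 1 = 'm5jo'.

(0, 6)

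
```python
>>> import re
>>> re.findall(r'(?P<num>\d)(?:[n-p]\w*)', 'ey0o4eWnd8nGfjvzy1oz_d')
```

This matches a digit (captured as 'num'); then a character in [n-p], then zero or more of a word character (non-capturing group).
One capturing group, so `findall` returns just the captured substring from the one match — 1 in all.

['0']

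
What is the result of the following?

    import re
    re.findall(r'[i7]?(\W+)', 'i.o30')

['.']

The pattern matches optionally one of [i7]; then one or more of a non-word character (captured).
`findall` collects group 1 from the one match (1 total).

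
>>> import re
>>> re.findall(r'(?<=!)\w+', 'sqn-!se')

['se']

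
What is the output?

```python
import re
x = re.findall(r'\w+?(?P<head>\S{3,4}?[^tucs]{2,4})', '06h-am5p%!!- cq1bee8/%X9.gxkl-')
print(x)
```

The pattern matches one or more of a word character (lazy); then 3 to 4 of a non-whitespace character (lazy), then 2 to 4 of any character except [tucs] (captured as 'head').
With the lazy modifier that quantifier settles for the fewest repetitions that let the rest of the pattern succeed (the atoms after it are unaffected and can still be greedy).
Scanning left to right: at [0:8] match '06h-am5p', group 1 = '6h-am5p'; at [13:21] match 'cq1bee8/', group 1 = 'q1bee8/'; at [22:30] match 'X9.gxkl-', group 1 = '9.gxkl-'.
`findall` collects group 1 from each match (3 total).

['6h-am5p', 'q1bee8/', '9.gxkl-']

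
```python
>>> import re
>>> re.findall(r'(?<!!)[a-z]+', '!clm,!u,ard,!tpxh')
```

['lm', 'ard', 'pxh']

Because the assertion is negative and zero-width, positions next to the forbidden text are skipped.
Scanning left to right: at [2:4] → 'lm'; at [8:11] → 'ard'; at [14:17] → 'pxh'.
No capturing groups, so `findall` returns the 3 full match strings.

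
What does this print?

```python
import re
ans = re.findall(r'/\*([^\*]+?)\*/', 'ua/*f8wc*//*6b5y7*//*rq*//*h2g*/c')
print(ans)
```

One capturing group, so `findall` returns just the captured substring from each match — 4 in all.

['f8wc', '6b5y7', 'rq', 'h2g']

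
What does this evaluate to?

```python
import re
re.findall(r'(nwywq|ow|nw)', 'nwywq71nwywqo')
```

['nwywq', 'nwywq']

Alternation tries branches left to right and keeps the first one that lets the overall match succeed at that position.
Matches: at [0:5] match 'nwywq', group 1 = 'nwywq'; at [7:12] match 'nwywq', group 1 = 'nwywq'.
One capturing group, so `findall` returns just the captured substring from each match — 2 in all.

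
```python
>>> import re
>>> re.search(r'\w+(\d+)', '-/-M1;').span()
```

(3, 5)

The match spans [3:5] → 'M1'.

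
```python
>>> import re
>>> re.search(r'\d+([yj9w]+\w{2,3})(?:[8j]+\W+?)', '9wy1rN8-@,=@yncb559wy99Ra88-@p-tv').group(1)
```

The pattern matches one or more of a digit; then one or more of one of [yj9w], then 2 to 3 of a word character (captured); then one or more of one of [8j], then one or more of a non-word character (lazy) (non-capturing group).
Lazy quantifiers expand one character at a time until the remainder of the pattern can match.
`search` walks the string left to right and returns the first match it finds.
The match spans [0:8] → '9wy1rN8-'.
Captured: group 1 = 'wy1rN'.

'wy1rN'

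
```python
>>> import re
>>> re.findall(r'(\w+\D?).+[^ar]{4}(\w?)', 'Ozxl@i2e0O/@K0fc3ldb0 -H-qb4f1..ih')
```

Pattern: one or more of a word character, then optionally a non-digit (captured); then one or more of any character, then exactly 4 of any character except [ar]; then optionally a word character (captured).
Walking the string: at [0:34] match 'Ozxl@i2e0O/@K0fc3ldb0 -H-qb4f1..ih', groups = ('Ozxl@', '').
2 groups means the one result is a tuple of 2 captured strings — 1 here.

[('Ozxl@', '')]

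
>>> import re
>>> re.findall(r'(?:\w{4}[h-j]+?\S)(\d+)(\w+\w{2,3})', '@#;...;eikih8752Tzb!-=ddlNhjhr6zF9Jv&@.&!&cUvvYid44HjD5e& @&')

[('752', 'Tzb'), ('6', 'zF9Jv'), ('44', 'HjD5e')]

Pattern: exactly 4 of a word character, then one or more of a character in [h-j] (lazy), then a non-whitespace character (non-capturing group); then one or more of a digit (captured); then one or more of a word character, then 2 to 3 of a word character (captured).
With 2 capturing groups, `findall` returns a 2-tuple per match.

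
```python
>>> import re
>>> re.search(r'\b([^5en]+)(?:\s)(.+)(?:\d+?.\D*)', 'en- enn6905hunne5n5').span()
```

The pattern matches a word boundary (`\b`, zero-width); then one or more of any character except [5en] (captured); then whitespace (non-capturing group); then one or more of any character (captured); then one or more of a digit (lazy), then any character, then zero or more of a non-digit (non-capturing group).
`re.search` tries every starting position until one works.
The match spans [2:18] → '- enn6905hunne5n'.
Captured: group 1 = '-', group 2 = 'enn6905hunne'.

(2, 18)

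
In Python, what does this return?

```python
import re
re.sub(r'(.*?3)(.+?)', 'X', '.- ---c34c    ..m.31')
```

'XX'

The pattern matches zero or more of any character (lazy), then a literal '3' (captured); then one or more of any character (lazy) (captured).
With the lazy modifier that quantifier settles for the fewest repetitions that let the rest of the pattern succeed (the atoms after it are unaffected and can still be greedy).
Matches: at [0:9] → '.- ---c34'; at [9:20] → 'c    ..m.31'.
Each match is replaced by 'X'.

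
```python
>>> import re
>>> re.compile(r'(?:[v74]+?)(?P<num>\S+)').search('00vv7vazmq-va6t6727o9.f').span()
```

(2, 23)

The pattern matches one or more of one of [v74] (lazy) (non-capturing group); then one or more of a non-whitespace character (captured as 'num').
The match spans [2:23] → 'vv7vazmq-va6t6727o9.f'.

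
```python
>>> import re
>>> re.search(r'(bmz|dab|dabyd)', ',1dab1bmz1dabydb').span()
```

(2, 5)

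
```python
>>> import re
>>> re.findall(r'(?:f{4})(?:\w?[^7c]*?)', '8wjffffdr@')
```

['ffffd']

Pattern: exactly 4 of a literal 'f' (non-capturing group); then optionally a word character, then zero or more of any character except [7c] (lazy) (non-capturing group).
Lazy quantifiers expand one character at a time until the remainder of the pattern can match.
Scanning left to right: at [3:8] → 'ffffd'.
With no groups in the pattern, `findall` gives back each whole match — 1 here.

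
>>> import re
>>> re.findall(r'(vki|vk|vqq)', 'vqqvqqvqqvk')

One capturing group, so `findall` returns just the captured substring from each match — 4 in all.

['vqq', 'vqq', 'vqq', 'vk']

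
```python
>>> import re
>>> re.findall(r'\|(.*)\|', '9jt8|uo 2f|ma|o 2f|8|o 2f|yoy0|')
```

['uo 2f|ma|o 2f|8|o 2f|yoy0']

Scanning left to right: at [4:31] match '|uo 2f|ma|o 2f|8|o 2f|yoy0|', group 1 = 'uo 2f|ma|o 2f|8|o 2f|yoy0'.
`findall` collects group 1 from the one match (1 total).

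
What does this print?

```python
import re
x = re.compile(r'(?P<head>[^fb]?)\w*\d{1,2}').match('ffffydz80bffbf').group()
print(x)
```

ffffydz80

Pattern: optionally any character except [fb] (captured as 'head'); then zero or more of a word character, then 1 to 2 of a digit.
With `match`, the pattern is implicitly anchored at the beginning.
The match spans [0:9] → 'ffffydz80'.
Captured: group 1 = ''.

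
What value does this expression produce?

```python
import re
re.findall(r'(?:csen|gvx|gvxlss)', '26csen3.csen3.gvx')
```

['csen', 'csen', 'gvx']

Walking the string: at [2:6] → 'csen'; at [8:12] → 'csen'; at [14:17] → 'gvx'.
`findall` yields the raw match text (3 of them) because the pattern has no groups.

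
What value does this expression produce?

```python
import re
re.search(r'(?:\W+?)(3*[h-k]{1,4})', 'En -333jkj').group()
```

This matches one or more of a non-word character (lazy) (non-capturing group); then zero or more of a literal '3', then 1 to 4 of a character in [h-k] (captured).
`re.search` tries every starting position until one works.
The match spans [2:10] → ' -333jkj'.
Captured: group 1 = '333jkj'.

' -333jkj'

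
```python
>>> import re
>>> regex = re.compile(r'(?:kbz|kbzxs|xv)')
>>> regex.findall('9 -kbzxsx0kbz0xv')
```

`|` is ordered: at each position the engine commits to the first alternative that works.
Since nothing is captured, `findall` lists the 3 matched substrings directly.

['kbz', 'kbz', 'xv']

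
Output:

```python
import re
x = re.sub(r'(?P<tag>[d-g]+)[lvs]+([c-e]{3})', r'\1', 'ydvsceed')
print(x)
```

ydd

The pattern matches one or more of a character in [d-g] (captured as 'tag'); then one or more of one of [lvs]; then exactly 3 of a character in [c-e] (captured).
Matches: at [1:7] → 'dvscee'.
The replacement refers to a captured group, so each match is rewritten using its own captured text.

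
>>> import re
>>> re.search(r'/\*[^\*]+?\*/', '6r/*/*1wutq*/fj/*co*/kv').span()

(4, 13)

Unlike `match`, `search` isn't anchored — it looks for the pattern anywhere in the string.
The match spans [4:13] → '/*1wutq*/'.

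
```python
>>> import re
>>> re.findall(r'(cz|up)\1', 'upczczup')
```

['cz']

After group 1 captures some text, `\1` only succeeds where that same text appears again.
Scanning left to right: at [2:6] match 'czcz', group 1 = 'cz'.
`findall` collects group 1 from the one match (1 total).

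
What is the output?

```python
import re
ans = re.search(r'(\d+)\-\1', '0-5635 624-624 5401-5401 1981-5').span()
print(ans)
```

`\1` has to match the exact text group 1 already captured.
`search` walks the string left to right and returns the first match it finds.
The match spans [7:14] → '624-624'.
Captured: group 1 = '624'.

(7, 14)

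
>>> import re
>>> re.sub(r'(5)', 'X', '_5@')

Pattern: a literal '5' (captured).
`sub` substitutes 'X' at each match site.

'_X@'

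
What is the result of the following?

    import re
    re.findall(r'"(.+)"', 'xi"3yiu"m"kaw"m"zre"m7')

['3yiu"m"kaw"m"zre']

Scanning left to right: at [2:20] match '"3yiu"m"kaw"m"zre"', group 1 = '3yiu"m"kaw"m"zre'.
Because there's exactly one group, `findall` drops the full match and keeps group 1 from the one hit.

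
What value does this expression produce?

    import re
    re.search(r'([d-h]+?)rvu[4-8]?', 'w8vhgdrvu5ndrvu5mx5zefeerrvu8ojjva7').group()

'hgdrvu5'

The match spans [3:10] → 'hgdrvu5'.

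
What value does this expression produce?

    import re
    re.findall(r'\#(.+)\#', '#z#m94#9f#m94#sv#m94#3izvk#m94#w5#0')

['z#m94#9f#m94#sv#m94#3izvk#m94#w5']

Walking the string: at [0:34] match '#z#m94#9f#m94#sv#m94#3izvk#m94#w5#', group 1 = 'z#m94#9f#m94#sv#m94#3izvk#m94#w5'.
Because there's exactly one group, `findall` drops the full match and keeps group 1 from the one hit.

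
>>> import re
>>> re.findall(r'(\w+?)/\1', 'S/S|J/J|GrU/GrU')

`\1` is not a pattern — it's the concrete string captured by group 1, re-applied verbatim.
`findall` collects group 1 from each match (3 total).

['S', 'J', 'GrU']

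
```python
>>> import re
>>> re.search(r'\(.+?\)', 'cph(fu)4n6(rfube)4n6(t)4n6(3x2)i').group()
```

'(fu)'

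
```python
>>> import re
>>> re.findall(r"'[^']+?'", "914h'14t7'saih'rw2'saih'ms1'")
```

Matches: at [4:10] → "'14t7'"; at [14:19] → "'rw2'"; at [23:28] → "'ms1'".
`findall` yields the raw match text (3 of them) because the pattern has no groups.

["'14t7'", "'rw2'", "'ms1'"]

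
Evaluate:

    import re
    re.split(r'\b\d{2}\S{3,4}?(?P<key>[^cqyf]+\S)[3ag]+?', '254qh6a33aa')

The pattern matches a word boundary (`\b`, zero-width); then exactly 2 of a digit, then 3 to 4 of a non-whitespace character (lazy); then one or more of any character except [cqyf], then a non-whitespace character (captured as 'key'); then one or more of one of [3ag] (lazy).
`re.split` interleaves the captured-group text with the surrounding fragments.

['', '6a33a', '']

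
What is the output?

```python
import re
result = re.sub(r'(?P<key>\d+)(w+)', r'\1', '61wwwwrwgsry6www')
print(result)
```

61rwgsry6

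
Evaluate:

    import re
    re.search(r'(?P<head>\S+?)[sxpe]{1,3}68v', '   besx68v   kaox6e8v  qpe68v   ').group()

Pattern: one or more of a non-whitespace character (lazy) (captured as 'head'); then 1 to 3 of one of [sxpe], then the literal '68v'.
Unlike `match`, `search` isn't anchored — it looks for the pattern anywhere in the string.
The match spans [3:10] → 'besx68v'.
Captured: group 1 = 'b'.

'besx68v'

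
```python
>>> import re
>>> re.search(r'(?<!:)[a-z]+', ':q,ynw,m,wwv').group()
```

A negative assertion filters positions out without eating any characters.
`search` walks the string left to right and returns the first match it finds.
The match spans [3:6] → 'ynw'.

'ynw'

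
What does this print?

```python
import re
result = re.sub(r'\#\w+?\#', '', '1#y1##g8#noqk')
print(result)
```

Matches: at [1:5] → '#y1#'; at [5:9] → '#g8#'.
Each match is replaced by ''.

1noqk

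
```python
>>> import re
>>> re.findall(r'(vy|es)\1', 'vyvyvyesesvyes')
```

['vy', 'es']

A backreference is literal: `\1` must see the identical characters the first group matched.
Scanning left to right: at [0:4] match 'vyvy', group 1 = 'vy'; at [6:10] match 'eses', group 1 = 'es'.
`findall` collects group 1 from each match (2 total).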